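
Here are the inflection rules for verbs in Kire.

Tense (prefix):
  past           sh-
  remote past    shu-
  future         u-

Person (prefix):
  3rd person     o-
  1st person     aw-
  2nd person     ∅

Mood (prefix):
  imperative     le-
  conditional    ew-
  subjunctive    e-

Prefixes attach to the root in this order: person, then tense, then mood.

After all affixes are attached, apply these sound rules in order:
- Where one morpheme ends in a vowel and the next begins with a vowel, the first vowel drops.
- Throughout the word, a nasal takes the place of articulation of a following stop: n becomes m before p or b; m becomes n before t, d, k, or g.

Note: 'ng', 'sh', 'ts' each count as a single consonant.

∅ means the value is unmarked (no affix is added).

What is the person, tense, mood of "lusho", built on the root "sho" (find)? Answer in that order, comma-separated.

Segment: le-u-sho.
person: ∅ → 2nd person.
tense: u- → future.
mood: le- → imperative.

2nd person, future, imperative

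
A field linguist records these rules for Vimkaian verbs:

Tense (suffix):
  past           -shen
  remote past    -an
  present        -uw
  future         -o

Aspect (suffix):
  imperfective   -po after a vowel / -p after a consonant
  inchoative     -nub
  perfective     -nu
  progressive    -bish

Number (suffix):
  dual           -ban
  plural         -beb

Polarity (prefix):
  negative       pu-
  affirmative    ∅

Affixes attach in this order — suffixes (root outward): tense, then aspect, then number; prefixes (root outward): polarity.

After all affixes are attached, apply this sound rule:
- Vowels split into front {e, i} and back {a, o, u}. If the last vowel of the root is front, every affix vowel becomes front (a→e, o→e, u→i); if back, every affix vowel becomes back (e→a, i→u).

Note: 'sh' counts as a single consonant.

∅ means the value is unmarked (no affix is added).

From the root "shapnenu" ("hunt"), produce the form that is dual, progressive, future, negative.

pushapnenuobushban

Attach tense future -o → shapnenuo.
Attach aspect progressive -bish → shapnenuobish.
Attach number dual -ban → shapnenuobishban.
Attach polarity negative pu- → pushapnenuobishban.
Apply vowel harmony: pushapnenuobishban → pushapnenuobushban.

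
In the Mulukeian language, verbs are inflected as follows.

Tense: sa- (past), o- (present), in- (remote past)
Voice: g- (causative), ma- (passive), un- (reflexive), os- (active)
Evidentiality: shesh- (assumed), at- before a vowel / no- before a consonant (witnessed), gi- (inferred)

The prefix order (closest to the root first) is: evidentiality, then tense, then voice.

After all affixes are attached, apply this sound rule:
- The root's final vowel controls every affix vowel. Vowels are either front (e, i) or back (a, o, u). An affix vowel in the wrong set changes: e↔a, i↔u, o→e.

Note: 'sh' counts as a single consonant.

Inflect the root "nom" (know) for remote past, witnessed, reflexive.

Attach evidentiality witnessed no- (before consonant 'n') → nonom.
Attach tense remote past in- → innonom.
Attach voice reflexive un- → uninnonom.
Apply vowel harmony: uninnonom → ununnonom.

ununnonom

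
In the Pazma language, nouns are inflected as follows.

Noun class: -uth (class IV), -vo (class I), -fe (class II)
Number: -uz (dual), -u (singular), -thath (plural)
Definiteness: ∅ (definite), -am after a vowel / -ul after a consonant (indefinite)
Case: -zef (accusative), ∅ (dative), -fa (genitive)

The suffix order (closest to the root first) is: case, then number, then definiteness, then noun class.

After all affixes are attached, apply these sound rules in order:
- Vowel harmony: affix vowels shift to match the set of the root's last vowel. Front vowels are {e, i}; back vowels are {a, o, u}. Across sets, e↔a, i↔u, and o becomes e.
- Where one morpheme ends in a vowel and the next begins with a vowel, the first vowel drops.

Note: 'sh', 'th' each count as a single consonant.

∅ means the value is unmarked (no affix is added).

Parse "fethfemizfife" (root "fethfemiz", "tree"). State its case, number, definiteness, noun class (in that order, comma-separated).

Segment: fethfemiz-fa-u-fe.
case: -fa → genitive.
number: -u → singular.
definiteness: ∅ → definite.
noun class: -fe → class II.

genitive, singular, definite, class II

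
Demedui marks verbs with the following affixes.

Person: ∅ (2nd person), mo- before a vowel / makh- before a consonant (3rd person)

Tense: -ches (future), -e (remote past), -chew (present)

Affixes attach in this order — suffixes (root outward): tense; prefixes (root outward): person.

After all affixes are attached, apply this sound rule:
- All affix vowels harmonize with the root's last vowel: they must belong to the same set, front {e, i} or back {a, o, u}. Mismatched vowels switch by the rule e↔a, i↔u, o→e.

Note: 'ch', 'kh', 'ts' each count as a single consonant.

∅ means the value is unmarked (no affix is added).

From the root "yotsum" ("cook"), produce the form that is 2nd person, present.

yotsumchaw

person = 2nd person: zero marking, form stays yotsum.
Attach tense present -chew → yotsumchew.
Apply vowel harmony: yotsumchew → yotsumchaw.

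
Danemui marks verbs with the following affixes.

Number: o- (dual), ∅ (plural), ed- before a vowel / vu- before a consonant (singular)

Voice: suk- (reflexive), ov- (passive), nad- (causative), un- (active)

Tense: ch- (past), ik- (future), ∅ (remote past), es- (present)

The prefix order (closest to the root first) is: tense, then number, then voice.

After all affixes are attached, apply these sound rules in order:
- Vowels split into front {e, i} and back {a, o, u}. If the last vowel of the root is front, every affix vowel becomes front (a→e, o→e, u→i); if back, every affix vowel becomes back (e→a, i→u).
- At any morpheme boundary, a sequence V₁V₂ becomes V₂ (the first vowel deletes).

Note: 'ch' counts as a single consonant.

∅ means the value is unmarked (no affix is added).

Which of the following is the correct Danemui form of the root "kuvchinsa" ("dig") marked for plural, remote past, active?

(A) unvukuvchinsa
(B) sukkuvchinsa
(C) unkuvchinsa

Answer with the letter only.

tense = remote past: zero marking, form stays kuvchinsa.
number = plural: zero marking, form stays kuvchinsa.
Attach voice active un- → unkuvchinsa.
Vowel harmony: no change.
Vowel deletion: no change.
So the correct form is unkuvchinsa, option (C).
(B) sukkuvchinsa is wrong: it uses reflexive instead of active for voice.
(A) unvukuvchinsa is wrong: it uses singular instead of plural for number.

C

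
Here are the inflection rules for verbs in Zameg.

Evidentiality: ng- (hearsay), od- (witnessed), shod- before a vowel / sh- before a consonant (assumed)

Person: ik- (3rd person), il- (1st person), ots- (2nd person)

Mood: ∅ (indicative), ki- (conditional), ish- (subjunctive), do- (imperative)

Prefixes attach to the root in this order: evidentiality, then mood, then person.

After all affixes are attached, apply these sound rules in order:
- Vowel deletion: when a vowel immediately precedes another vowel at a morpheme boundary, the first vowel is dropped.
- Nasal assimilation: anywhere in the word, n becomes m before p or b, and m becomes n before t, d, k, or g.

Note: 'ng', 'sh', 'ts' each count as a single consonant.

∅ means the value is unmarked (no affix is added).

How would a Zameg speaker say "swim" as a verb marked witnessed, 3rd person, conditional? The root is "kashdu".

ikkodkashdu

Attach evidentiality witnessed od- → odkashdu.
Attach mood conditional ki- → kiodkashdu.
Attach person 3rd person ik- → ikkiodkashdu.
Apply vowel deletion: ikkiodkashdu → ikkodkashdu.
Nasal assimilation: no change.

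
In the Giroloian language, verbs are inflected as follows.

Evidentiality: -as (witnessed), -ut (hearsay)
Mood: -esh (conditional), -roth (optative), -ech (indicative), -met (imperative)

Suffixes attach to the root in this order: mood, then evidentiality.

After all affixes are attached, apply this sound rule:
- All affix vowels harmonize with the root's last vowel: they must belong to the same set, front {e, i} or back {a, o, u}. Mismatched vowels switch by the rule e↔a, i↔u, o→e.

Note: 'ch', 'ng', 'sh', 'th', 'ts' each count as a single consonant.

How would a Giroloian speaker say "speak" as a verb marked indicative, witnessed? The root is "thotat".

thotatachas

Attach mood indicative -ech → thotatech.
Attach evidentiality witnessed -as → thotatechas.
Apply vowel harmony: thotatechas → thotatachas.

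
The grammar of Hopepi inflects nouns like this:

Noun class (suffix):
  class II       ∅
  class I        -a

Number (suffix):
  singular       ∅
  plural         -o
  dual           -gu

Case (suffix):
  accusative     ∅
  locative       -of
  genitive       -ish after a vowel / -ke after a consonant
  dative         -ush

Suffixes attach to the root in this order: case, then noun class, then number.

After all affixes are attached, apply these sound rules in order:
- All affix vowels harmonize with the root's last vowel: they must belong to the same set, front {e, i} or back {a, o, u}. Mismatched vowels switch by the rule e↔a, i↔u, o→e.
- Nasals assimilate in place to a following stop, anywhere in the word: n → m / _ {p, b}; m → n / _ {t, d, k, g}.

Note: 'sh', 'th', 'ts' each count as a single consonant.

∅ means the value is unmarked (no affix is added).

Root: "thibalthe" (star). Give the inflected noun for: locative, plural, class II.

thibaltheefe

Attach case locative -of → thibaltheof.
noun class = class II: zero marking, form stays thibaltheof.
Attach number plural -o → thibaltheofo.
Apply vowel harmony: thibaltheofo → thibaltheefe.
Nasal assimilation: no change.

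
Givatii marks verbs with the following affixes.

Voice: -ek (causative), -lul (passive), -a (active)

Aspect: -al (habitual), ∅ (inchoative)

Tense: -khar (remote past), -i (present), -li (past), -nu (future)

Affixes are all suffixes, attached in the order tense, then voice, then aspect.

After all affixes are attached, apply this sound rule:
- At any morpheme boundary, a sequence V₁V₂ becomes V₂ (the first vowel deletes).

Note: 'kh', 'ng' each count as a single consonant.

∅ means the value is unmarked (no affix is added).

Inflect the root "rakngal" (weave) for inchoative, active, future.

rakngalna

Attach tense future -nu → rakngalnu.
Attach voice active -a → rakngalnua.
aspect = inchoative: zero marking, form stays rakngalnua.
Apply vowel deletion: rakngalnua → rakngalna.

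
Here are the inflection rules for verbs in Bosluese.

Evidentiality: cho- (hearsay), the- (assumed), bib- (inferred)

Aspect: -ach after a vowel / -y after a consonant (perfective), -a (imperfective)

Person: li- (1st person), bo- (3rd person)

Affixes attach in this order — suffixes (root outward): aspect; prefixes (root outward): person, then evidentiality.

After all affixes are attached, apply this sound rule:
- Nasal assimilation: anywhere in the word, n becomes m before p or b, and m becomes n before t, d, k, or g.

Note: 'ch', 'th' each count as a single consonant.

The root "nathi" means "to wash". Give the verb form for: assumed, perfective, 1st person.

Attach person 1st person li- → linathi.
Attach evidentiality assumed the- → thelinathi.
Attach aspect perfective -ach (after vowel 'i') → thelinathiach.
Nasal assimilation: no change.

thelinathiach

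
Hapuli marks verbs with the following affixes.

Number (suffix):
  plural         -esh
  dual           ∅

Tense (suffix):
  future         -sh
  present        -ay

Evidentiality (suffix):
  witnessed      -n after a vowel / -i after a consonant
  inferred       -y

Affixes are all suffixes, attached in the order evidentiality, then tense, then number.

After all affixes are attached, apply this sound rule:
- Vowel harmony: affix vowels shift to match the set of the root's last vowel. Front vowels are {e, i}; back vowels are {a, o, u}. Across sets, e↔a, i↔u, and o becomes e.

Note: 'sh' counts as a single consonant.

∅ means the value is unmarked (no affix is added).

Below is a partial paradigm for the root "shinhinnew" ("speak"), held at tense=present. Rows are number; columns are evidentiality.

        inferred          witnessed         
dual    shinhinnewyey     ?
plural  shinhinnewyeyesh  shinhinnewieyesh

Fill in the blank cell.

Attach evidentiality witnessed -i (after consonant 'w') → shinhinnewi.
Attach tense present -ay → shinhinnewiay.
number = dual: zero marking, form stays shinhinnewiay.
Apply vowel harmony: shinhinnewiay → shinhinnewiey.

shinhinnewiey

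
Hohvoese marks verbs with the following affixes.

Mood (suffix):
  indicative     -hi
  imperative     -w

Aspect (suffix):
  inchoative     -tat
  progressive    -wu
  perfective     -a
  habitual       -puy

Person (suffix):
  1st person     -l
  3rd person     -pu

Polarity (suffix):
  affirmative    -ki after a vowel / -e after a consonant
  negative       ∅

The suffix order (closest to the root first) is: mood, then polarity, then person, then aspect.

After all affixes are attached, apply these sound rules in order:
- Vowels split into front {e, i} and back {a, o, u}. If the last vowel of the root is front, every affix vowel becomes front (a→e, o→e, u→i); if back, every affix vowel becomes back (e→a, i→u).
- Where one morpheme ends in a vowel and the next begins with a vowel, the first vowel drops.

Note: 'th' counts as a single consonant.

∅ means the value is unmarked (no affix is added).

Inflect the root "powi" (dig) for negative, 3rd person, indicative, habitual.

Attach mood indicative -hi → powihi.
polarity = negative: zero marking, form stays powihi.
Attach person 3rd person -pu → powihipu.
Attach aspect habitual -puy → powihipupuy.
Apply vowel harmony: powihipupuy → powihipipiy.
Vowel deletion: no change.

powihipipiy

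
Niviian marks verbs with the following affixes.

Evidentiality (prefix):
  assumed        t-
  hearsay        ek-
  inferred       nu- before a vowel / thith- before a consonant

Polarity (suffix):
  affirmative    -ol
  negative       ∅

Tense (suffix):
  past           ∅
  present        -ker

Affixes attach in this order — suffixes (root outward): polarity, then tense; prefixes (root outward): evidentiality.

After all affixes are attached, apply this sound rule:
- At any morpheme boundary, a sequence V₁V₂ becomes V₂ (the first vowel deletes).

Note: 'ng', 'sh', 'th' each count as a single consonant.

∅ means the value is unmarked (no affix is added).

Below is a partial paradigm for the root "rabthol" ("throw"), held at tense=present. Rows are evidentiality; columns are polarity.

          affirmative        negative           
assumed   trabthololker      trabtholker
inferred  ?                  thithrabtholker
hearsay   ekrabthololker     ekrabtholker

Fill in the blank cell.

Attach polarity affirmative -ol → rabtholol.
Attach tense present -ker → rabthololker.
Attach evidentiality inferred thith- (before consonant 'r') → thithrabthololker.
Vowel deletion: no change.

thithrabthololker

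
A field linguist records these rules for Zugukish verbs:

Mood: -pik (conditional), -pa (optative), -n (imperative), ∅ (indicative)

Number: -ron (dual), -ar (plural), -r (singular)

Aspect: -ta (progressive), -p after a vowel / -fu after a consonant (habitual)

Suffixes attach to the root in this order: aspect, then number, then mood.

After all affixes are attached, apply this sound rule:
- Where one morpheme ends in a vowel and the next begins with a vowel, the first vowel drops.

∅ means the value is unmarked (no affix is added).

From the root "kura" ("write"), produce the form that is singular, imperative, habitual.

Attach aspect habitual -p (after vowel 'a') → kurap.
Attach number singular -r → kurapr.
Attach mood imperative -n → kuraprn.
Vowel deletion: no change.

kuraprn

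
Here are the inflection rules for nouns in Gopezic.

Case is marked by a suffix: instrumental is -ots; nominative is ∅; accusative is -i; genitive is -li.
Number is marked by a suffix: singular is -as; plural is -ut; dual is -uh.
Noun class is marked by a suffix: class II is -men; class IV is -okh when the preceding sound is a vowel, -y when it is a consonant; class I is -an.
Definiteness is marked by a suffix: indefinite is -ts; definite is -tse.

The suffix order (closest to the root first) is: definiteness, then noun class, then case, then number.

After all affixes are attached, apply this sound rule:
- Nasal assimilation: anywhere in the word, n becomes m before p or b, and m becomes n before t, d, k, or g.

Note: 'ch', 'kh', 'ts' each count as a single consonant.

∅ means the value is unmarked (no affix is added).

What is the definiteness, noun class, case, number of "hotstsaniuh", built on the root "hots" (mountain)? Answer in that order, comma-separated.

Segment: hots-ts-an-i-uh.
definiteness: -ts → indefinite.
noun class: -an → class I.
case: -i → accusative.
number: -uh → dual.

indefinite, class I, accusative, dual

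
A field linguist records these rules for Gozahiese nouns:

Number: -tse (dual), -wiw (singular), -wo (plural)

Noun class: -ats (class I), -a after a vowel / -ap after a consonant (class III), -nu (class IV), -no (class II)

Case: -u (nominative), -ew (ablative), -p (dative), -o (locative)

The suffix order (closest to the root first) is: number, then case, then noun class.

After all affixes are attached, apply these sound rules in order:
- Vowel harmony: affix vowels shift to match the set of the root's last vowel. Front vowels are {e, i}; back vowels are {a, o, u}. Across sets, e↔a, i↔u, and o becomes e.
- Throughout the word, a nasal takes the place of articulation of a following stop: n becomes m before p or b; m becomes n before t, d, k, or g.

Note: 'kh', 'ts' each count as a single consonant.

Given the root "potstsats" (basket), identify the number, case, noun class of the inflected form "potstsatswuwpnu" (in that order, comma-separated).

Segment: potstsats-wiw-p-nu.
number: -wiw → singular.
case: -p → dative.
noun class: -nu → class IV.

singular, dative, class IV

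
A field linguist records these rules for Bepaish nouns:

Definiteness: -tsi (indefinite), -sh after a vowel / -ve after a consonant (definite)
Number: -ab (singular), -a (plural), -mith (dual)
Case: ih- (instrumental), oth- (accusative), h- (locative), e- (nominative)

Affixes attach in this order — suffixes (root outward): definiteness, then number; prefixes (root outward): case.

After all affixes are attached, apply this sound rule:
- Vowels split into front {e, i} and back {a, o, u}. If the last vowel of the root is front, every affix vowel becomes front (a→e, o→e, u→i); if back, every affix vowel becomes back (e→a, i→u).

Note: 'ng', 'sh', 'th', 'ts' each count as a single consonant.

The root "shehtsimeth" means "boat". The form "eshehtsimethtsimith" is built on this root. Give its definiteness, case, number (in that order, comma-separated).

indefinite, nominative, dual

Segment: e-shehtsimeth-tsi-mith.
definiteness: -tsi → indefinite.
case: e- → nominative.
number: -mith → dual.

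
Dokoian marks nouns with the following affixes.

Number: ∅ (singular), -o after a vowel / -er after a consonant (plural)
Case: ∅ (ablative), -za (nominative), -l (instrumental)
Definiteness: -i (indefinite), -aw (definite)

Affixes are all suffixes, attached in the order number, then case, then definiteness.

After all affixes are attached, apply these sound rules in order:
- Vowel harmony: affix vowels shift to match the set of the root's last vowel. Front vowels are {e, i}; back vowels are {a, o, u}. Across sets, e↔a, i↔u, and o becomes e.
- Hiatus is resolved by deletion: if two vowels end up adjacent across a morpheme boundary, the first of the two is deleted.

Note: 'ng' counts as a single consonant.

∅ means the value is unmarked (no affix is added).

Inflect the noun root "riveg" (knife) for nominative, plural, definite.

Attach number plural -er (after consonant 'g') → riveger.
Attach case nominative -za → rivegerza.
Attach definiteness definite -aw → rivegerzaaw.
Apply vowel harmony: rivegerzaaw → rivegerzeew.
Apply vowel deletion: rivegerzeew → rivegerzew.

rivegerzew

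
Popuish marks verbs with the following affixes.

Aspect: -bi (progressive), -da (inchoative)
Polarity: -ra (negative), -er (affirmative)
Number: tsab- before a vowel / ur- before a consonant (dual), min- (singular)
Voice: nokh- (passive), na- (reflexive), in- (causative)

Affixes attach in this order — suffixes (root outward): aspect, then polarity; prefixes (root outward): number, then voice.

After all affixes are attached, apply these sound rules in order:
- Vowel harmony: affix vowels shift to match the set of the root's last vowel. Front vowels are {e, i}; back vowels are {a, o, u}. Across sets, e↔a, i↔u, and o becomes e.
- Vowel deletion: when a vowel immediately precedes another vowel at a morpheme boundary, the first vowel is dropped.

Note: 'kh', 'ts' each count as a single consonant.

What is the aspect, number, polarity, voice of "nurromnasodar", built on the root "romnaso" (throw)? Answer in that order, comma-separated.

Segment: na-ur-romnaso-da-er.
aspect: -da → inchoative.
number: tsab/ur- → dual.
polarity: -er → affirmative.
voice: na- → reflexive.

inchoative, dual, affirmative, reflexive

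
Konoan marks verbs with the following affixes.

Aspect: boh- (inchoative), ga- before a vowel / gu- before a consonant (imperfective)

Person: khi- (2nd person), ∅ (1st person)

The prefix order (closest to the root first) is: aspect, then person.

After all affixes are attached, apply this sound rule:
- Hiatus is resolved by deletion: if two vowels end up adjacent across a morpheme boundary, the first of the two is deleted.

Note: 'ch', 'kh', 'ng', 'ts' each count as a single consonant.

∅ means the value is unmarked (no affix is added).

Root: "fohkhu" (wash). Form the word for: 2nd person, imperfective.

Attach aspect imperfective gu- (before consonant 'f') → gufohkhu.
Attach person 2nd person khi- → khigufohkhu.
Vowel deletion: no change.

khigufohkhu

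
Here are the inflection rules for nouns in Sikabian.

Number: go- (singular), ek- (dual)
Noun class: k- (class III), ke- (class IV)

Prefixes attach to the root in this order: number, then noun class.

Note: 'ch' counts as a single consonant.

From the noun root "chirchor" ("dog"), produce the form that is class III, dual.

kekchirchor

Attach number dual ek- → ekchirchor.
Attach noun class class III k- → kekchirchor.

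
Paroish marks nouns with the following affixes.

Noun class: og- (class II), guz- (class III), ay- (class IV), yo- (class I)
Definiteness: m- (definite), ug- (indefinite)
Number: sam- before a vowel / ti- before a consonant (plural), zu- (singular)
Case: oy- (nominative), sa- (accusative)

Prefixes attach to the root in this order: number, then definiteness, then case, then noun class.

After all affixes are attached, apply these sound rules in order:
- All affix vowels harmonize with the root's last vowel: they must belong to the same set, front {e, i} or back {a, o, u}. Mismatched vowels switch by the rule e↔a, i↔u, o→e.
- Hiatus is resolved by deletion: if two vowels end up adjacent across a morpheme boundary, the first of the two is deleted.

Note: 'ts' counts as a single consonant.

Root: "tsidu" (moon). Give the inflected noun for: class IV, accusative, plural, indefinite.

aysugtutsidu

Attach number plural ti- (before consonant 'ts') → titsidu.
Attach definiteness indefinite ug- → ugtitsidu.
Attach case accusative sa- → saugtitsidu.
Attach noun class class IV ay- → aysaugtitsidu.
Apply vowel harmony: aysaugtitsidu → aysaugtutsidu.
Apply vowel deletion: aysaugtutsidu → aysugtutsidu.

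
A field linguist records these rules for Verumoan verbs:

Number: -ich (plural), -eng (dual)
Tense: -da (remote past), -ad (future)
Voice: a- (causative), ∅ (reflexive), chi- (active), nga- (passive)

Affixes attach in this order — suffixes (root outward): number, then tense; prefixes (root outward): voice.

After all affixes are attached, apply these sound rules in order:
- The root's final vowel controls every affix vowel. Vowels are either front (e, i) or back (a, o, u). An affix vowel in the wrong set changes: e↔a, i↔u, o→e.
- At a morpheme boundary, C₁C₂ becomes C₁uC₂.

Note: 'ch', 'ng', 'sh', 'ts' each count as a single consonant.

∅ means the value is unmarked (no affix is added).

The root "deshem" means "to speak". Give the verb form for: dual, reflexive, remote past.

deshemengude

voice = reflexive: zero marking, form stays deshem.
Attach number dual -eng → deshemeng.
Attach tense remote past -da → deshemengda.
Apply vowel harmony: deshemengda → deshemengde.
Apply epenthesis: deshemengde → deshemengude.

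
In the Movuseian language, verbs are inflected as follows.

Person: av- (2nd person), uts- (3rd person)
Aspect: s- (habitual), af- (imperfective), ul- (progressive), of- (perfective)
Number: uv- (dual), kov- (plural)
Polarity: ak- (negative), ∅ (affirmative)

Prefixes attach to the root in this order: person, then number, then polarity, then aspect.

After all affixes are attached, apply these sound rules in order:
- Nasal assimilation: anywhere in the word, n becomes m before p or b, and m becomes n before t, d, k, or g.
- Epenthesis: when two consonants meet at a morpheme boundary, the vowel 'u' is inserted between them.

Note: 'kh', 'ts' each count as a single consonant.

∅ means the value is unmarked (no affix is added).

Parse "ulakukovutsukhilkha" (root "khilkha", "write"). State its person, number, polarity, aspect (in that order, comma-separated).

3rd person, plural, negative, progressive

Segment: ul-ak-kov-uts-khilkha.
person: uts- → 3rd person.
number: kov- → plural.
polarity: ak- → negative.
aspect: ul- → progressive.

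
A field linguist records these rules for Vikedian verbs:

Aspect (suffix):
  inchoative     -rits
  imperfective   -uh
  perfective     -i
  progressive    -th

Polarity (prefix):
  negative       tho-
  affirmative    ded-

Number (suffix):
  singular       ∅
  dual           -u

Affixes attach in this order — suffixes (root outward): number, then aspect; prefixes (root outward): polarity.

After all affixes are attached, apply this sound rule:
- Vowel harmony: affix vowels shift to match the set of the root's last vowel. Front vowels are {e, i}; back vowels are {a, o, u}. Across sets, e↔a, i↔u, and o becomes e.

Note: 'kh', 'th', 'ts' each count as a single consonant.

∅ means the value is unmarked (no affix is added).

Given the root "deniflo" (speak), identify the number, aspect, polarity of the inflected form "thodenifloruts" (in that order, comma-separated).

Segment: tho-deniflo-rits.
number: ∅ → singular.
aspect: -rits → inchoative.
polarity: tho- → negative.

singular, inchoative, negative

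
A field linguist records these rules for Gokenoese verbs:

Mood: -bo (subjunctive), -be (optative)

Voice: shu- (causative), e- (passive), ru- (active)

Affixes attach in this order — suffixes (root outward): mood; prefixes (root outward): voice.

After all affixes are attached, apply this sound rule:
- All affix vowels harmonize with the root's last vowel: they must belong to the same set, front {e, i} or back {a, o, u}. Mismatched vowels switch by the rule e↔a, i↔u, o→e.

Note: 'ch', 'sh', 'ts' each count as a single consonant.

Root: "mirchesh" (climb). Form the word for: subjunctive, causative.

shimircheshbe

Attach voice causative shu- → shumirchesh.
Attach mood subjunctive -bo → shumircheshbo.
Apply vowel harmony: shumircheshbo → shimircheshbe.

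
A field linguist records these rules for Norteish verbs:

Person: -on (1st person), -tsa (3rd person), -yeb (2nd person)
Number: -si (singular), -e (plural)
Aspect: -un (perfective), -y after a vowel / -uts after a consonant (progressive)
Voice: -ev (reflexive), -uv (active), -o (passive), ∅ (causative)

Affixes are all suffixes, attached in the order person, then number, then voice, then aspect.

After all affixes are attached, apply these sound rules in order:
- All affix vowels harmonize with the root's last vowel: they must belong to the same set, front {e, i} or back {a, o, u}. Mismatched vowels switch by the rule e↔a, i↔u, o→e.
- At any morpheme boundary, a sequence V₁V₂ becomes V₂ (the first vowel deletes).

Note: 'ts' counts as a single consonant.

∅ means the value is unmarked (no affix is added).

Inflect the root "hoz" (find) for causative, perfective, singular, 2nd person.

hozyabsun

Attach person 2nd person -yeb → hozyeb.
Attach number singular -si → hozyebsi.
voice = causative: zero marking, form stays hozyebsi.
Attach aspect perfective -un → hozyebsiun.
Apply vowel harmony: hozyebsiun → hozyabsuun.
Apply vowel deletion: hozyabsuun → hozyabsun.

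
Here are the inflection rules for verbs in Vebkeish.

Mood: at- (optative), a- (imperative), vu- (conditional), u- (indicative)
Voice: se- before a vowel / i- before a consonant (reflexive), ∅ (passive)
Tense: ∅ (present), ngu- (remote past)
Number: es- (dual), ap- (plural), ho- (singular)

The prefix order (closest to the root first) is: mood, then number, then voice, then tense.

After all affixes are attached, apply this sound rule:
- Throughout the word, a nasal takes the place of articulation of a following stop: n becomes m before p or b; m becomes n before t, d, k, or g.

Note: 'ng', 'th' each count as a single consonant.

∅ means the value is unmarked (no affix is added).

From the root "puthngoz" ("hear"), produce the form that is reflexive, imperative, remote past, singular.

nguihoaputhngoz

Attach mood imperative a- → aputhngoz.
Attach number singular ho- → hoaputhngoz.
Attach voice reflexive i- (before consonant 'h') → ihoaputhngoz.
Attach tense remote past ngu- → nguihoaputhngoz.
Nasal assimilation: no change.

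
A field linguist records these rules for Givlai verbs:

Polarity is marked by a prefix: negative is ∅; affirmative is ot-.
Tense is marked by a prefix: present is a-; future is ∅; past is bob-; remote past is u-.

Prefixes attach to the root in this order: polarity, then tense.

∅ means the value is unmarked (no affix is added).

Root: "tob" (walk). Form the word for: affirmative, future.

Attach polarity affirmative ot- → ottob.
tense = future: zero marking, form stays ottob.

ottob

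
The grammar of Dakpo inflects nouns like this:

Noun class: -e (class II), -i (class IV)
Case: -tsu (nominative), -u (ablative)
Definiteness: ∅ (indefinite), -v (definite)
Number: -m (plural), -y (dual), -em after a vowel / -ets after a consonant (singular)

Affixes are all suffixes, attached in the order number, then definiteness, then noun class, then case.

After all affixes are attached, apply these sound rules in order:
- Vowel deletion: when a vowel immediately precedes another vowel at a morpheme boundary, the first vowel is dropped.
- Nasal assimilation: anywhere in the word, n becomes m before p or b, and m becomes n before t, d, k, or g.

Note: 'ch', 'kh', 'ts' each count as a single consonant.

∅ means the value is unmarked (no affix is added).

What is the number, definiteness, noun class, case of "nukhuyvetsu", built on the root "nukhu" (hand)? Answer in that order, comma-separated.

dual, definite, class II, nominative

Segment: nukhu-y-v-e-tsu.
number: -y → dual.
definiteness: -v → definite.
noun class: -e → class II.
case: -tsu → nominative.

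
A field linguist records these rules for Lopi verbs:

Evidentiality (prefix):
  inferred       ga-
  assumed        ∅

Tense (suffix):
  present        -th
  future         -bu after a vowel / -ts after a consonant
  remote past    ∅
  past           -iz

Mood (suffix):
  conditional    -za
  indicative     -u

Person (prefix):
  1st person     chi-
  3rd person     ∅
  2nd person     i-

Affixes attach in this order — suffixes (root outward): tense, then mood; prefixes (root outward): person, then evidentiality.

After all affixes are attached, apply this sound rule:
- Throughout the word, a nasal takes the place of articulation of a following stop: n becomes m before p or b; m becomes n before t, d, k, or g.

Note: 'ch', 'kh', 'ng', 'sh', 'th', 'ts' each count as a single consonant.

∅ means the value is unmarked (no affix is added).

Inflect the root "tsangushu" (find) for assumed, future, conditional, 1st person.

chitsangushubuza

Attach tense future -bu (after vowel 'u') → tsangushubu.
Attach person 1st person chi- → chitsangushubu.
evidentiality = assumed: zero marking, form stays chitsangushubu.
Attach mood conditional -za → chitsangushubuza.
Nasal assimilation: no change.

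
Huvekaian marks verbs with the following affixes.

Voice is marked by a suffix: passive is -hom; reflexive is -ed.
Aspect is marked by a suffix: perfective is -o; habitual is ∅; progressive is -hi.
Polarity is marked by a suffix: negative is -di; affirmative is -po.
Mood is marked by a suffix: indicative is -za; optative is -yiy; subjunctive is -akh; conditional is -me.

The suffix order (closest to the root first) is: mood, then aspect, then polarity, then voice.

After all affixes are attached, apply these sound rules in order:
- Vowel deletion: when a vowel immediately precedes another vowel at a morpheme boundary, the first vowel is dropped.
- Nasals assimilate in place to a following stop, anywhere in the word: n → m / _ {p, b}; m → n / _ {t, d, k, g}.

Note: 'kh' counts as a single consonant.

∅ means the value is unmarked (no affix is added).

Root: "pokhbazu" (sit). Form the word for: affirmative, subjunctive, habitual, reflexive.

pokhbazakhped

Attach mood subjunctive -akh → pokhbazuakh.
aspect = habitual: zero marking, form stays pokhbazuakh.
Attach polarity affirmative -po → pokhbazuakhpo.
Attach voice reflexive -ed → pokhbazuakhpoed.
Apply vowel deletion: pokhbazuakhpoed → pokhbazakhped.
Nasal assimilation: no change.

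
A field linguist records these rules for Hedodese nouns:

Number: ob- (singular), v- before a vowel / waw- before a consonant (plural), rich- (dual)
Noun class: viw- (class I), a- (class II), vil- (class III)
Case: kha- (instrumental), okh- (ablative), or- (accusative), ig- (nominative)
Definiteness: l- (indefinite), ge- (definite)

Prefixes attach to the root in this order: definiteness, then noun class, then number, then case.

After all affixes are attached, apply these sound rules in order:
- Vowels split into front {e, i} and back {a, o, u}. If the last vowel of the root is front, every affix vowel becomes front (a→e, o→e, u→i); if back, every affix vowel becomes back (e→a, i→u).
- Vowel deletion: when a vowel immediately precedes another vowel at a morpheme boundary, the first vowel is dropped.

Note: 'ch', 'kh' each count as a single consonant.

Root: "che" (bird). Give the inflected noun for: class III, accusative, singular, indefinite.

erebvillche

Attach definiteness indefinite l- → lche.
Attach noun class class III vil- → villche.
Attach number singular ob- → obvillche.
Attach case accusative or- → orobvillche.
Apply vowel harmony: orobvillche → erebvillche.
Vowel deletion: no change.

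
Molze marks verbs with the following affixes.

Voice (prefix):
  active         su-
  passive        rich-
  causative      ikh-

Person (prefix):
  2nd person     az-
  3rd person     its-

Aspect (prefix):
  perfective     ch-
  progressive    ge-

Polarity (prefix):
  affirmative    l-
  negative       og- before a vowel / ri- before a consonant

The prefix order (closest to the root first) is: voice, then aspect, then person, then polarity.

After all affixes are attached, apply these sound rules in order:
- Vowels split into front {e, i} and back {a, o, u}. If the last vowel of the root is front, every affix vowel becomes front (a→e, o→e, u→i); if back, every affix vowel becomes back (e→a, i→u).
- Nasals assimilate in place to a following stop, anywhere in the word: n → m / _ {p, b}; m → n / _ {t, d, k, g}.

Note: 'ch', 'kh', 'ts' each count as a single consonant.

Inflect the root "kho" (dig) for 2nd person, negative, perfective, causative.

Attach voice causative ikh- → ikhkho.
Attach aspect perfective ch- → chikhkho.
Attach person 2nd person az- → azchikhkho.
Attach polarity negative og- (before vowel 'a') → ogazchikhkho.
Apply vowel harmony: ogazchikhkho → ogazchukhkho.
Nasal assimilation: no change.

ogazchukhkho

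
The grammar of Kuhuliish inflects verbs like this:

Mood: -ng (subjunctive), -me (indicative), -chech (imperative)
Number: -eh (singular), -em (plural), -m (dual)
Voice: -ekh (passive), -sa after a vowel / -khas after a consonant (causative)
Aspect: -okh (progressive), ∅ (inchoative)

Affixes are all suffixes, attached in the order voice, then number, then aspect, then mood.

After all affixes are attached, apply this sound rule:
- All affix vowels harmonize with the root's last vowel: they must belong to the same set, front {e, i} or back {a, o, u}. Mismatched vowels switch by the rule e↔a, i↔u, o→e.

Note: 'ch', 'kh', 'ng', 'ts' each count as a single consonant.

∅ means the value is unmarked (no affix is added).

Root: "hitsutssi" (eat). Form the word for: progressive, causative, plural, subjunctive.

Attach voice causative -sa (after vowel 'i') → hitsutssisa.
Attach number plural -em → hitsutssisaem.
Attach aspect progressive -okh → hitsutssisaemokh.
Attach mood subjunctive -ng → hitsutssisaemokhng.
Apply vowel harmony: hitsutssisaemokhng → hitsutssiseemekhng.

hitsutssiseemekhng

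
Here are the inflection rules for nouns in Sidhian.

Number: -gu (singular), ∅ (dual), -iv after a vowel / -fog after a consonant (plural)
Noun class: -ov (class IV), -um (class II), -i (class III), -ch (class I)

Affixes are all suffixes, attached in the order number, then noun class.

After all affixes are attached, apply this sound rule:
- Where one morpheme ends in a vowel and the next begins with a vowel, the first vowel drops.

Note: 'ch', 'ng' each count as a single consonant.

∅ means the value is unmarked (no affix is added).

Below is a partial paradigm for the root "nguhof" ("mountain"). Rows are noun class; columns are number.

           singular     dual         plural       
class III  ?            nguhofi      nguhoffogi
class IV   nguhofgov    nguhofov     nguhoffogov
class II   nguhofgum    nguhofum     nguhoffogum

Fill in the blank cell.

nguhofgi

Attach number singular -gu → nguhofgu.
Attach noun class class III -i → nguhofgui.
Apply vowel deletion: nguhofgui → nguhofgi.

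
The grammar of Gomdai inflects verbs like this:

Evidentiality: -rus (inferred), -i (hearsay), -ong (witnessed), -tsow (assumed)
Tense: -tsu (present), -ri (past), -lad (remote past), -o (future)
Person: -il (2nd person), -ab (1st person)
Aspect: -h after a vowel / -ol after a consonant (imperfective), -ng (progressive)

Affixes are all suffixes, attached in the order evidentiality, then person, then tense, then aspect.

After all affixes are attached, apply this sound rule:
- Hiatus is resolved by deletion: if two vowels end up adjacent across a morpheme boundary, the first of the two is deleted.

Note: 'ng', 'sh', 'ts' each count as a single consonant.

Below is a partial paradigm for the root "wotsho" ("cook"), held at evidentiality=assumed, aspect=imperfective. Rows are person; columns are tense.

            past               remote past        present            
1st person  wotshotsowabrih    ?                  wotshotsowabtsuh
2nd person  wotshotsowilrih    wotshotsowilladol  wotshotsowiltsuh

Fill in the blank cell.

Attach evidentiality assumed -tsow → wotshotsow.
Attach person 1st person -ab → wotshotsowab.
Attach tense remote past -lad → wotshotsowablad.
Attach aspect imperfective -ol (after consonant 'd') → wotshotsowabladol.
Vowel deletion: no change.

wotshotsowabladol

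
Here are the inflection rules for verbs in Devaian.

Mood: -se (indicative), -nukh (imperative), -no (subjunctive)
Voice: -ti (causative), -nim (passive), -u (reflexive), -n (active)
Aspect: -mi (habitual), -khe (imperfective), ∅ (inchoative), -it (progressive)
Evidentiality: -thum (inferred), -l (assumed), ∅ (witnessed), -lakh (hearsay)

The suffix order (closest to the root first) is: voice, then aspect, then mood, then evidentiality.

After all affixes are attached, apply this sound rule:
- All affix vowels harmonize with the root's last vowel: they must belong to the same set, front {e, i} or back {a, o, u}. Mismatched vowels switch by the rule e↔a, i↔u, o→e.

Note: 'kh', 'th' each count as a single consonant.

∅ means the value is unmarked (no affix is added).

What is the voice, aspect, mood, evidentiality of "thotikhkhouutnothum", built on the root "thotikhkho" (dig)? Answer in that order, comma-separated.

Segment: thotikhkho-u-it-no-thum.
voice: -u → reflexive.
aspect: -it → progressive.
mood: -no → subjunctive.
evidentiality: -thum → inferred.

reflexive, progressive, subjunctive, inferred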